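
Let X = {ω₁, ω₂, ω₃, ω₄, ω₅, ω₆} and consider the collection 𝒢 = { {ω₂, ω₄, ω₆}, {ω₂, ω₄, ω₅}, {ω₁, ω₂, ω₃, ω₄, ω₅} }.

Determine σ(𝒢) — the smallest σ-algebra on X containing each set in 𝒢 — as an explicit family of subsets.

σ(𝒢) = { {}, {ω₅}, {ω₆}, {ω₁, ω₃}, {ω₂, ω₄}, {ω₅, ω₆}, {ω₁, ω₃, ω₅}, {ω₁, ω₃, ω₆}, {ω₂, ω₄, ω₅}, {ω₂, ω₄, ω₆}, {ω₁, ω₂, ω₃, ω₄}, {ω₁, ω₃, ω₅, ω₆}, {ω₂, ω₄, ω₅, ω₆}, {ω₁, ω₂, ω₃, ω₄, ω₅}, {ω₁, ω₂, ω₃, ω₄, ω₆}, X }

Trace:
Seed the family with 𝒢 together with ∅ and X: { {}, {ω₂, ω₄, ω₅}, {ω₂, ω₄, ω₆}, {ω₁, ω₂, ω₃, ω₄, ω₅}, X }.
Iteration 1: 4 new —
  {ω₆}  = ᶜ of {ω₁, ω₂, ω₃, ω₄, ω₅}
  {ω₁, ω₃, ω₅}  = ᶜ of {ω₂, ω₄, ω₆}
  {ω₁, ω₃, ω₆}  = ᶜ of {ω₂, ω₄, ω₅}
  {ω₂, ω₄, ω₅, ω₆}  = {ω₂, ω₄, ω₆} ∪ {ω₂, ω₄, ω₅}
  |family| = 9
Iteration 2: 3 new —
  {ω₁, ω₃}  = ᶜ of {ω₂, ω₄, ω₅, ω₆}
  {ω₁, ω₃, ω₅, ω₆}  = {ω₁, ω₃, ω₆} ∪ {ω₁, ω₃, ω₅}
  {ω₁, ω₂, ω₃, ω₄, ω₆}  = {ω₂, ω₄, ω₆} ∪ {ω₁, ω₃, ω₆}
  |family| = 12
Iteration 3. New:
  {ω₅}  = ᶜ of {ω₁, ω₂, ω₃, ω₄, ω₆}
  {ω₂, ω₄}  = ᶜ of {ω₁, ω₃, ω₅, ω₆}
  |family| = 14
Iteration 4 adds 2:
  {ω₅, ω₆}  = {ω₆} ∪ {ω₅}
  {ω₁, ω₂, ω₃, ω₄}  = {ω₁, ω₃} ∪ {ω₂, ω₄}
  |family| = 16
Iteration 5: already closed under ᶜ and ∪.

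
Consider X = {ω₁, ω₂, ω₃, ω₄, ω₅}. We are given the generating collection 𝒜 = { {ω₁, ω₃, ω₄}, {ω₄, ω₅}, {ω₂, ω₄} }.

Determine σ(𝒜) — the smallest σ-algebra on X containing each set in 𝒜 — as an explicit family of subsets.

Initial family (5 sets): { {}, {ω₂, ω₄}, {ω₄, ω₅}, {ω₁, ω₃, ω₄}, X }.
Iteration 1: 6 new —
  {ω₂, ω₅}  = {ω₁, ω₃, ω₄}ᶜ
  {ω₁, ω₂, ω₃}  = {ω₄, ω₅}ᶜ
  {ω₁, ω₃, ω₅}  = {ω₂, ω₄}ᶜ
  {ω₂, ω₄, ω₅}  = {ω₄, ω₅} ∪ {ω₂, ω₄}
  {ω₁, ω₂, ω₃, ω₄}  = {ω₁, ω₃, ω₄} ∪ {ω₂, ω₄}
  {ω₁, ω₃, ω₄, ω₅}  = {ω₄, ω₅} ∪ {ω₁, ω₃, ω₄}
  [11 total]
Iteration 2. New:
  {ω₂}  = {ω₁, ω₃, ω₄, ω₅}ᶜ
  {ω₅}  = {ω₁, ω₂, ω₃, ω₄}ᶜ
  {ω₁, ω₃}  = {ω₂, ω₄, ω₅}ᶜ
  {ω₁, ω₂, ω₃, ω₅}  = {ω₂, ω₅} ∪ {ω₁, ω₂, ω₃}
  [15 total]
Iteration 3. New:
  {ω₄}  = {ω₁, ω₂, ω₃, ω₅}ᶜ
  [16 total]
Iteration 4: closed — nothing new.

Therefore σ(𝒜) = { {}, {ω₂}, {ω₄}, {ω₅}, {ω₁, ω₃}, {ω₂, ω₄}, {ω₂, ω₅}, {ω₄, ω₅}, {ω₁, ω₂, ω₃}, {ω₁, ω₃, ω₄}, {ω₁, ω₃, ω₅}, {ω₂, ω₄, ω₅}, {ω₁, ω₂, ω₃, ω₄}, {ω₁, ω₂, ω₃, ω₅}, {ω₁, ω₃, ω₄, ω₅}, X } (|σ(𝒜)| = 16).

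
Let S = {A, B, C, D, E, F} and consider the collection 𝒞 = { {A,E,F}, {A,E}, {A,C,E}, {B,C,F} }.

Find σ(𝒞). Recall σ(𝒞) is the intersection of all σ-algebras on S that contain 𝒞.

σ(𝒞) (32 sets): { ∅, {B}, {C}, {D}, {F}, {A,E}, {B,C}, {B,D}, {B,F}, {C,D}, {C,F}, {D,F}, {A,B,E}, {A,C,E}, {A,D,E}, {A,E,F}, {B,C,D}, {B,C,F}, {B,D,F}, {C,D,F}, {A,B,C,E}, {A,B,D,E}, {A,B,E,F}, {A,C,D,E}, {A,C,E,F}, {A,D,E,F}, {B,C,D,F}, {A,B,C,D,E}, {A,B,C,E,F}, {A,B,D,E,F}, {A,C,D,E,F}, S }

Trace:
Take S₀ = 𝒞 ∪ {∅, S} = { ∅, {A,E}, {A,C,E}, {A,E,F}, {B,C,F}, S }.
Round 1: 6 new —
  {A,D,E}  = S∖{B,C,F}
  {B,C,D}  = S∖{A,E,F}
  {B,D,F}  = S∖{A,C,E}
  {A,C,E,F}  = {A,E,F} ∪ {A,C,E}
  {B,C,D,F}  = S∖{A,E}
  {A,B,C,E,F}  = {A,E,F} ∪ {B,C,F}
  |family| = 12
Round 2 adds 7:
  {D}  = S∖{A,B,C,E,F}
  {B,D}  = S∖{A,C,E,F}
  {A,C,D,E}  = {A,D,E} ∪ {A,C,E}
  {A,D,E,F}  = {A,D,E} ∪ {A,E,F}
  {A,B,C,D,E}  = {A,D,E} ∪ {B,C,D}
  {A,B,D,E,F}  = {A,D,E} ∪ {B,D,F}
  {A,C,D,E,F}  = {A,D,E} ∪ {A,C,E,F}
  |family| = 19
Round 3 (6 new):
  {B}  = S∖{A,C,D,E,F}
  {C}  = S∖{A,B,D,E,F}
  {F}  = S∖{A,B,C,D,E}
  {B,C}  = S∖{A,D,E,F}
  {B,F}  = S∖{A,C,D,E}
  {A,B,D,E}  = {A,E} ∪ {B,D}
  |family| = 25
Round 4 (6 new):
  {C,D}  = {C} ∪ {D}
  {C,F}  = S∖{A,B,D,E}
  {D,F}  = {F} ∪ {D}
  {A,B,E}  = {B} ∪ {A,E}
  {A,B,C,E}  = {A,C,E} ∪ {B}
  {A,B,E,F}  = {B,F} ∪ {A,E,F}
  |family| = 31
Round 5. New:
  {C,D,F}  = S∖{A,B,E}
  |family| = 32
Round 6 adds nothing — fixpoint reached.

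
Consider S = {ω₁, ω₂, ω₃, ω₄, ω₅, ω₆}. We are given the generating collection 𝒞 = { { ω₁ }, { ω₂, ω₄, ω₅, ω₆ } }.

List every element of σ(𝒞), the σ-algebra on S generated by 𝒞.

Begin from { ∅, { ω₁ }, { ω₂, ω₄, ω₅, ω₆ }, S } (that is, 𝒞 plus ∅ and S).
Round 1. New:
  { ω₁, ω₃ }  = { ω₂, ω₄, ω₅, ω₆ }ᶜ
  { ω₁, ω₂, ω₄, ω₅, ω₆ }  = { ω₂, ω₄, ω₅, ω₆ } ∪ { ω₁ }
  { ω₂, ω₃, ω₄, ω₅, ω₆ }  = { ω₁ }ᶜ
  |family| = 7
Round 2: +1 →
  { ω₃ }  = { ω₁, ω₂, ω₄, ω₅, ω₆ }ᶜ
  |family| = 8
Round 3: stable.

σ(𝒞) = { ∅, { ω₁ }, { ω₃ }, { ω₁, ω₃ }, { ω₂, ω₄, ω₅, ω₆ }, { ω₁, ω₂, ω₄, ω₅, ω₆ }, { ω₂, ω₃, ω₄, ω₅, ω₆ }, S }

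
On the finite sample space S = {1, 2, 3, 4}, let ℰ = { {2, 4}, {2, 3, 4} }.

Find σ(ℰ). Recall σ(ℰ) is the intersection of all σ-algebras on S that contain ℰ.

Begin from { {}, {2, 4}, {2, 3, 4}, S } (that is, ℰ plus ∅ and S).
Step 1: +2 →
  {1}  = S∖{2, 3, 4}
  {1, 3}  = S∖{2, 4}
  (now 6)
Step 2: +1 →
  {1, 2, 4}  = {2, 4} ∪ {1}
  (now 7)
Step 3. New:
  {3}  = S∖{1, 2, 4}
  (now 8)
Step 4 adds nothing — fixpoint reached.

σ(ℰ) = { {}, {1}, {3}, {1, 3}, {2, 4}, {1, 2, 4}, {2, 3, 4}, S }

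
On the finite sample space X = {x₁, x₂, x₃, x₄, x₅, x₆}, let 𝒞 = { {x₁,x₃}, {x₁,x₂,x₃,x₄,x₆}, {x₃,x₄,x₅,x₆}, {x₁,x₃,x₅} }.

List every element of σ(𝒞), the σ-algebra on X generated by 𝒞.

σ(𝒞) (32 sets): { ∅, {x₁}, {x₂}, {x₃}, {x₅}, {x₁,x₂}, {x₁,x₃}, {x₁,x₅}, {x₂,x₃}, {x₂,x₅}, {x₃,x₅}, {x₄,x₆}, {x₁,x₂,x₃}, {x₁,x₂,x₅}, {x₁,x₃,x₅}, {x₁,x₄,x₆}, {x₂,x₃,x₅}, {x₂,x₄,x₆}, {x₃,x₄,x₆}, {x₄,x₅,x₆}, {x₁,x₂,x₃,x₅}, {x₁,x₂,x₄,x₆}, {x₁,x₃,x₄,x₆}, {x₁,x₄,x₅,x₆}, {x₂,x₃,x₄,x₆}, {x₂,x₄,x₅,x₆}, {x₃,x₄,x₅,x₆}, {x₁,x₂,x₃,x₄,x₆}, {x₁,x₂,x₄,x₅,x₆}, {x₁,x₃,x₄,x₅,x₆}, {x₂,x₃,x₄,x₅,x₆}, X }

Derivation:
Start: 𝒞 ∪ {∅, X} = { ∅, {x₁,x₃}, {x₁,x₃,x₅}, {x₃,x₄,x₅,x₆}, {x₁,x₂,x₃,x₄,x₆}, X }.
Pass 1: 5 new —
  {x₅}  = complement {x₁,x₂,x₃,x₄,x₆}
  {x₁,x₂}  = complement {x₃,x₄,x₅,x₆}
  {x₂,x₄,x₆}  = complement {x₁,x₃,x₅}
  {x₂,x₄,x₅,x₆}  = complement {x₁,x₃}
  {x₁,x₃,x₄,x₅,x₆}  = {x₁,x₃} ∪ {x₃,x₄,x₅,x₆}
  — 11 sets.
Pass 2 adds 7:
  {x₂}  = complement {x₁,x₃,x₄,x₅,x₆}
  {x₁,x₂,x₃}  = {x₁,x₂} ∪ {x₁,x₃}
  {x₁,x₂,x₅}  = {x₁,x₂} ∪ {x₅}
  {x₁,x₂,x₃,x₅}  = {x₁,x₂} ∪ {x₁,x₃,x₅}
  {x₁,x₂,x₄,x₆}  = {x₂,x₄,x₆} ∪ {x₁,x₂}
  {x₁,x₂,x₄,x₅,x₆}  = {x₁,x₂} ∪ {x₂,x₄,x₅,x₆}
  {x₂,x₃,x₄,x₅,x₆}  = {x₂,x₄,x₆} ∪ {x₃,x₄,x₅,x₆}
  — 18 sets.
Pass 3 adds 7:
  {x₁}  = complement {x₂,x₃,x₄,x₅,x₆}
  {x₃}  = complement {x₁,x₂,x₄,x₅,x₆}
  {x₂,x₅}  = {x₂} ∪ {x₅}
  {x₃,x₅}  = complement {x₁,x₂,x₄,x₆}
  {x₄,x₆}  = complement {x₁,x₂,x₃,x₅}
  {x₃,x₄,x₆}  = complement {x₁,x₂,x₅}
  {x₄,x₅,x₆}  = complement {x₁,x₂,x₃}
  — 25 sets.
Pass 4 (7 new):
  {x₁,x₅}  = {x₅} ∪ {x₁}
  {x₂,x₃}  = {x₂} ∪ {x₃}
  {x₁,x₄,x₆}  = {x₄,x₆} ∪ {x₁}
  {x₂,x₃,x₅}  = {x₂,x₅} ∪ {x₃}
  {x₁,x₃,x₄,x₆}  = complement {x₂,x₅}
  {x₁,x₄,x₅,x₆}  = {x₄,x₅,x₆} ∪ {x₁}
  {x₂,x₃,x₄,x₆}  = {x₂,x₄,x₆} ∪ {x₃}
  — 32 sets.
Pass 5 adds nothing — fixpoint reached.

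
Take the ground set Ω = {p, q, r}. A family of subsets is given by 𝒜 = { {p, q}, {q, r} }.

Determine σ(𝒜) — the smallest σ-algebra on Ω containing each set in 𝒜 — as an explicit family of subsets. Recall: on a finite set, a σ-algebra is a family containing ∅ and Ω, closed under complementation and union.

σ(𝒜) (8 sets): { {}, {p}, {q}, {r}, {p, q}, {p, r}, {q, r}, Ω }

Working:
Take S₀ = 𝒜 ∪ {∅, Ω} = { {}, {p, q}, {q, r}, Ω }.
Pass 1 (2 new):
  {p}  = ᶜ of {q, r}
  {r}  = ᶜ of {p, q}
  [6 total]
Pass 2. New:
  {p, r}  = {r} ∪ {p}
  [7 total]
Pass 3: 1 new —
  {q}  = ᶜ of {p, r}
  [8 total]
Pass 4: stable.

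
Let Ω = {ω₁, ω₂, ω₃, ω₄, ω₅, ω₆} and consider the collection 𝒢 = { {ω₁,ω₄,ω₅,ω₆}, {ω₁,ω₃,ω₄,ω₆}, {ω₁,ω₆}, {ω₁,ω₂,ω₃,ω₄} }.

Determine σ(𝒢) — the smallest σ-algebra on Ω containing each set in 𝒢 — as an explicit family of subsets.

Begin from { {}, {ω₁,ω₆}, {ω₁,ω₂,ω₃,ω₄}, {ω₁,ω₃,ω₄,ω₆}, {ω₁,ω₄,ω₅,ω₆}, Ω } (that is, 𝒢 plus ∅ and Ω).
Pass 1 (6 new):
  {ω₂,ω₃}  = ᶜ of {ω₁,ω₄,ω₅,ω₆}
  {ω₂,ω₅}  = ᶜ of {ω₁,ω₃,ω₄,ω₆}
  {ω₅,ω₆}  = ᶜ of {ω₁,ω₂,ω₃,ω₄}
  {ω₂,ω₃,ω₄,ω₅}  = ᶜ of {ω₁,ω₆}
  {ω₁,ω₂,ω₃,ω₄,ω₆}  = {ω₁,ω₃,ω₄,ω₆} ∪ {ω₁,ω₂,ω₃,ω₄}
  {ω₁,ω₃,ω₄,ω₅,ω₆}  = {ω₁,ω₃,ω₄,ω₆} ∪ {ω₁,ω₄,ω₅,ω₆}
Pass 2. New:
  {ω₂}  = ᶜ of {ω₁,ω₃,ω₄,ω₅,ω₆}
  {ω₅}  = ᶜ of {ω₁,ω₂,ω₃,ω₄,ω₆}
  {ω₁,ω₅,ω₆}  = {ω₅,ω₆} ∪ {ω₁,ω₆}
  {ω₂,ω₃,ω₅}  = {ω₂,ω₅} ∪ {ω₂,ω₃}
  {ω₂,ω₅,ω₆}  = {ω₂,ω₅} ∪ {ω₅,ω₆}
  {ω₁,ω₂,ω₃,ω₆}  = {ω₁,ω₆} ∪ {ω₂,ω₃}
  {ω₁,ω₂,ω₅,ω₆}  = {ω₂,ω₅} ∪ {ω₁,ω₆}
  {ω₂,ω₃,ω₅,ω₆}  = {ω₅,ω₆} ∪ {ω₂,ω₃}
  {ω₁,ω₂,ω₃,ω₄,ω₅}  = {ω₂,ω₅} ∪ {ω₁,ω₂,ω₃,ω₄}
  {ω₁,ω₂,ω₄,ω₅,ω₆}  = {ω₂,ω₅} ∪ {ω₁,ω₄,ω₅,ω₆}
  {ω₂,ω₃,ω₄,ω₅,ω₆}  = {ω₅,ω₆} ∪ {ω₂,ω₃,ω₄,ω₅}
Pass 3 (11 new):
  {ω₁}  = ᶜ of {ω₂,ω₃,ω₄,ω₅,ω₆}
  {ω₃}  = ᶜ of {ω₁,ω₂,ω₄,ω₅,ω₆}
  {ω₆}  = ᶜ of {ω₁,ω₂,ω₃,ω₄,ω₅}
  {ω₁,ω₄}  = ᶜ of {ω₂,ω₃,ω₅,ω₆}
  {ω₃,ω₄}  = ᶜ of {ω₁,ω₂,ω₅,ω₆}
  {ω₄,ω₅}  = ᶜ of {ω₁,ω₂,ω₃,ω₆}
  {ω₁,ω₂,ω₆}  = {ω₁,ω₆} ∪ {ω₂}
  {ω₁,ω₃,ω₄}  = ᶜ of {ω₂,ω₅,ω₆}
  {ω₁,ω₄,ω₆}  = ᶜ of {ω₂,ω₃,ω₅}
  {ω₂,ω₃,ω₄}  = ᶜ of {ω₁,ω₅,ω₆}
  {ω₁,ω₂,ω₃,ω₅,ω₆}  = {ω₂,ω₅} ∪ {ω₁,ω₂,ω₃,ω₆}
Pass 4. New:
  {ω₄}  = ᶜ of {ω₁,ω₂,ω₃,ω₅,ω₆}
  {ω₁,ω₂}  = {ω₂} ∪ {ω₁}
  {ω₁,ω₃}  = {ω₃} ∪ {ω₁}
  {ω₁,ω₅}  = {ω₅} ∪ {ω₁}
  {ω₂,ω₆}  = {ω₂} ∪ {ω₆}
  {ω₃,ω₅}  = {ω₅} ∪ {ω₃}
  {ω₃,ω₆}  = {ω₆} ∪ {ω₃}
  {ω₁,ω₂,ω₃}  = {ω₂,ω₃} ∪ {ω₁}
  {ω₁,ω₂,ω₄}  = {ω₂} ∪ {ω₁,ω₄}
  {ω₁,ω₂,ω₅}  = {ω₂,ω₅} ∪ {ω₁}
  {ω₁,ω₃,ω₆}  = {ω₁,ω₆} ∪ {ω₃}
  {ω₁,ω₄,ω₅}  = {ω₅} ∪ {ω₁,ω₄}
  {ω₂,ω₃,ω₆}  = {ω₆} ∪ {ω₂,ω₃}
  {ω₂,ω₄,ω₅}  = {ω₂,ω₅} ∪ {ω₄,ω₅}
  {ω₃,ω₄,ω₅}  = ᶜ of {ω₁,ω₂,ω₆}
  {ω₃,ω₄,ω₆}  = {ω₃,ω₄} ∪ {ω₆}
  {ω₃,ω₅,ω₆}  = {ω₅,ω₆} ∪ {ω₃}
  {ω₄,ω₅,ω₆}  = {ω₅,ω₆} ∪ {ω₄,ω₅}
  {ω₁,ω₂,ω₃,ω₅}  = {ω₂,ω₃,ω₅} ∪ {ω₁}
  {ω₁,ω₂,ω₄,ω₅}  = {ω₂,ω₅} ∪ {ω₁,ω₄}
  {ω₁,ω₂,ω₄,ω₆}  = {ω₂} ∪ {ω₁,ω₄,ω₆}
  {ω₁,ω₃,ω₄,ω₅}  = {ω₅} ∪ {ω₁,ω₃,ω₄}
  {ω₁,ω₃,ω₅,ω₆}  = {ω₃} ∪ {ω₁,ω₅,ω₆}
  {ω₂,ω₃,ω₄,ω₆}  = {ω₂,ω₃,ω₄} ∪ {ω₆}
  {ω₂,ω₄,ω₅,ω₆}  = {ω₂,ω₅,ω₆} ∪ {ω₄,ω₅}
  {ω₃,ω₄,ω₅,ω₆}  = {ω₃,ω₄} ∪ {ω₅,ω₆}
Pass 5. New:
  {ω₂,ω₄}  = ᶜ of {ω₁,ω₃,ω₅,ω₆}
  {ω₄,ω₆}  = ᶜ of {ω₁,ω₂,ω₃,ω₅}
  {ω₁,ω₃,ω₅}  = {ω₁,ω₃} ∪ {ω₁,ω₅}
  {ω₂,ω₄,ω₆}  = {ω₂,ω₆} ∪ {ω₄}
Pass 6: closed — nothing new.

σ(𝒢) = { {}, {ω₁}, {ω₂}, {ω₃}, {ω₄}, {ω₅}, {ω₆}, {ω₁,ω₂}, {ω₁,ω₃}, {ω₁,ω₄}, {ω₁,ω₅}, {ω₁,ω₆}, {ω₂,ω₃}, {ω₂,ω₄}, {ω₂,ω₅}, {ω₂,ω₆}, {ω₃,ω₄}, {ω₃,ω₅}, {ω₃,ω₆}, {ω₄,ω₅}, {ω₄,ω₆}, {ω₅,ω₆}, {ω₁,ω₂,ω₃}, {ω₁,ω₂,ω₄}, {ω₁,ω₂,ω₅}, {ω₁,ω₂,ω₆}, {ω₁,ω₃,ω₄}, {ω₁,ω₃,ω₅}, {ω₁,ω₃,ω₆}, {ω₁,ω₄,ω₅}, {ω₁,ω₄,ω₆}, {ω₁,ω₅,ω₆}, {ω₂,ω₃,ω₄}, {ω₂,ω₃,ω₅}, {ω₂,ω₃,ω₆}, {ω₂,ω₄,ω₅}, {ω₂,ω₄,ω₆}, {ω₂,ω₅,ω₆}, {ω₃,ω₄,ω₅}, {ω₃,ω₄,ω₆}, {ω₃,ω₅,ω₆}, {ω₄,ω₅,ω₆}, {ω₁,ω₂,ω₃,ω₄}, {ω₁,ω₂,ω₃,ω₅}, {ω₁,ω₂,ω₃,ω₆}, {ω₁,ω₂,ω₄,ω₅}, {ω₁,ω₂,ω₄,ω₆}, {ω₁,ω₂,ω₅,ω₆}, {ω₁,ω₃,ω₄,ω₅}, {ω₁,ω₃,ω₄,ω₆}, {ω₁,ω₃,ω₅,ω₆}, {ω₁,ω₄,ω₅,ω₆}, {ω₂,ω₃,ω₄,ω₅}, {ω₂,ω₃,ω₄,ω₆}, {ω₂,ω₃,ω₅,ω₆}, {ω₂,ω₄,ω₅,ω₆}, {ω₃,ω₄,ω₅,ω₆}, {ω₁,ω₂,ω₃,ω₄,ω₅}, {ω₁,ω₂,ω₃,ω₄,ω₆}, {ω₁,ω₂,ω₃,ω₅,ω₆}, {ω₁,ω₂,ω₄,ω₅,ω₆}, {ω₁,ω₃,ω₄,ω₅,ω₆}, {ω₂,ω₃,ω₄,ω₅,ω₆}, Ω }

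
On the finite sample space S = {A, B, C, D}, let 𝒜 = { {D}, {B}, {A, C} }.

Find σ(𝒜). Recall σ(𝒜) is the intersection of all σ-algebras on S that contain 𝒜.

σ(𝒜) (8 sets): { {}, {B}, {D}, {A, C}, {B, D}, {A, B, C}, {A, C, D}, S }

Working:
Start: 𝒜 ∪ {∅, S} = { {}, {B}, {D}, {A, C}, S }.
Iteration 1: +3 →
  {B, D}  = {A, C}ᶜ
  {A, B, C}  = {D}ᶜ
  {A, C, D}  = {B}ᶜ
  (now 8)
After Iteration 2 the family is unchanged; done.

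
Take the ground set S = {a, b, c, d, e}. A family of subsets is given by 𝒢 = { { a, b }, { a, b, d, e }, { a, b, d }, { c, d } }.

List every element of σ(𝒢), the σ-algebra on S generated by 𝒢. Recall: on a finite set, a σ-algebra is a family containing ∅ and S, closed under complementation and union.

Start: 𝒢 ∪ {∅, S} = { ∅, { a, b }, { c, d }, { a, b, d }, { a, b, d, e }, S }.
Iteration 1 adds 5:
  { c }  = S∖{ a, b, d, e }
  { c, e }  = S∖{ a, b, d }
  { a, b, e }  = S∖{ c, d }
  { c, d, e }  = S∖{ a, b }
  { a, b, c, d }  = { c, d } ∪ { a, b }
  (now 11)
Iteration 2 adds 3:
  { e }  = S∖{ a, b, c, d }
  { a, b, c }  = { a, b } ∪ { c }
  { a, b, c, e }  = { a, b } ∪ { c, e }
  (now 14)
Iteration 3: 2 new —
  { d }  = S∖{ a, b, c, e }
  { d, e }  = S∖{ a, b, c }
  (now 16)
After Iteration 4 the family is unchanged; done.

|σ(𝒢)| = 16.  σ(𝒢) = { ∅, { c }, { d }, { e }, { a, b }, { c, d }, { c, e }, { d, e }, { a, b, c }, { a, b, d }, { a, b, e }, { c, d, e }, { a, b, c, d }, { a, b, c, e }, { a, b, d, e }, S }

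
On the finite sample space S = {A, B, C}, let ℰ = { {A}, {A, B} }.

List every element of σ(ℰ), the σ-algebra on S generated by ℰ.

Begin from { {}, {A}, {A, B}, S } (that is, ℰ plus ∅ and S).
Iteration 1: 2 new —
  {C}  = S∖{A, B}
  {B, C}  = S∖{A}
  [6 total]
Iteration 2: +1 →
  {A, C}  = {C} ∪ {A}
  [7 total]
Iteration 3: 1 new —
  {B}  = S∖{A, C}
  [8 total]
Iteration 4: closed — nothing new.

Hence σ(ℰ) has 8 members: { {}, {A}, {B}, {C}, {A, B}, {A, C}, {B, C}, S }.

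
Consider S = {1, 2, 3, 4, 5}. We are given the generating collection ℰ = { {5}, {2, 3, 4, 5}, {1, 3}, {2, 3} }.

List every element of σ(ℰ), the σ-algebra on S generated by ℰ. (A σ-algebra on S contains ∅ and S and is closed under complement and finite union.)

Take S₀ = ℰ ∪ {∅, S} = { {}, {5}, {1, 3}, {2, 3}, {2, 3, 4, 5}, S }.
Round 1. New:
  {1}  = S∖{2, 3, 4, 5}
  {1, 2, 3}  = {2, 3} ∪ {1, 3}
  {1, 3, 5}  = {1, 3} ∪ {5}
  {1, 4, 5}  = S∖{2, 3}
  {2, 3, 5}  = {2, 3} ∪ {5}
  {2, 4, 5}  = S∖{1, 3}
  {1, 2, 3, 4}  = S∖{5}
Round 2: +7 →
  {1, 4}  = S∖{2, 3, 5}
  {1, 5}  = {5} ∪ {1}
  {2, 4}  = S∖{1, 3, 5}
  {4, 5}  = S∖{1, 2, 3}
  {1, 2, 3, 5}  = {1, 2, 3} ∪ {1, 3, 5}
  {1, 2, 4, 5}  = {1, 4, 5} ∪ {2, 4, 5}
  {1, 3, 4, 5}  = {1, 4, 5} ∪ {1, 3, 5}
Round 3 adds 6:
  {2}  = S∖{1, 3, 4, 5}
  {3}  = S∖{1, 2, 4, 5}
  {4}  = S∖{1, 2, 3, 5}
  {1, 2, 4}  = {1, 4} ∪ {2, 4}
  {1, 3, 4}  = {1, 4} ∪ {1, 3}
  {2, 3, 4}  = S∖{1, 5}
Round 4 adds 6:
  {1, 2}  = {2} ∪ {1}
  {2, 5}  = S∖{1, 3, 4}
  {3, 4}  = {3} ∪ {4}
  {3, 5}  = S∖{1, 2, 4}
  {1, 2, 5}  = {2} ∪ {1, 5}
  {3, 4, 5}  = {4, 5} ∪ {3}
Round 5 adds nothing — fixpoint reached.

|σ(ℰ)| = 32.  σ(ℰ) = { {}, {1}, {2}, {3}, {4}, {5}, {1, 2}, {1, 3}, {1, 4}, {1, 5}, {2, 3}, {2, 4}, {2, 5}, {3, 4}, {3, 5}, {4, 5}, {1, 2, 3}, {1, 2, 4}, {1, 2, 5}, {1, 3, 4}, {1, 3, 5}, {1, 4, 5}, {2, 3, 4}, {2, 3, 5}, {2, 4, 5}, {3, 4, 5}, {1, 2, 3, 4}, {1, 2, 3, 5}, {1, 2, 4, 5}, {1, 3, 4, 5}, {2, 3, 4, 5}, S }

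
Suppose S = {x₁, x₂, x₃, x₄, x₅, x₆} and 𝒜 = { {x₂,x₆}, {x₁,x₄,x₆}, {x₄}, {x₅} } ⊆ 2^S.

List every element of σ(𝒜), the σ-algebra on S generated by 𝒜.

Start: 𝒜 ∪ {∅, S} = { {}, {x₄}, {x₅}, {x₂,x₆}, {x₁,x₄,x₆}, S }.
Iteration 1 adds 9:
  {x₄,x₅}  = {x₄} ∪ {x₅}
  {x₂,x₃,x₅}  = S∖{x₁,x₄,x₆}
  {x₂,x₄,x₆}  = {x₄} ∪ {x₂,x₆}
  {x₂,x₅,x₆}  = {x₂,x₆} ∪ {x₅}
  {x₁,x₂,x₄,x₆}  = {x₂,x₆} ∪ {x₁,x₄,x₆}
  {x₁,x₃,x₄,x₅}  = S∖{x₂,x₆}
  {x₁,x₄,x₅,x₆}  = {x₁,x₄,x₆} ∪ {x₅}
  {x₁,x₂,x₃,x₄,x₆}  = S∖{x₅}
  {x₁,x₂,x₃,x₅,x₆}  = S∖{x₄}
  — 15 sets.
Iteration 2: +12 →
  {x₂,x₃}  = S∖{x₁,x₄,x₅,x₆}
  {x₃,x₅}  = S∖{x₁,x₂,x₄,x₆}
  {x₁,x₃,x₄}  = S∖{x₂,x₅,x₆}
  {x₁,x₃,x₅}  = S∖{x₂,x₄,x₆}
  {x₁,x₂,x₃,x₆}  = S∖{x₄,x₅}
  {x₂,x₃,x₄,x₅}  = {x₄,x₅} ∪ {x₂,x₃,x₅}
  {x₂,x₃,x₅,x₆}  = {x₂,x₆} ∪ {x₂,x₃,x₅}
  {x₂,x₄,x₅,x₆}  = {x₂,x₄,x₆} ∪ {x₂,x₅,x₆}
  {x₁,x₂,x₃,x₄,x₅}  = {x₂,x₃,x₅} ∪ {x₁,x₃,x₄,x₅}
  {x₁,x₂,x₄,x₅,x₆}  = {x₂,x₄,x₆} ∪ {x₁,x₄,x₅,x₆}
  {x₁,x₃,x₄,x₅,x₆}  = {x₁,x₄,x₅,x₆} ∪ {x₁,x₃,x₄,x₅}
  {x₂,x₃,x₄,x₅,x₆}  = {x₂,x₄,x₆} ∪ {x₂,x₃,x₅}
  — 27 sets.
Iteration 3: +14 →
  {x₁}  = S∖{x₂,x₃,x₄,x₅,x₆}
  {x₂}  = S∖{x₁,x₃,x₄,x₅,x₆}
  {x₃}  = S∖{x₁,x₂,x₄,x₅,x₆}
  {x₆}  = S∖{x₁,x₂,x₃,x₄,x₅}
  {x₁,x₃}  = S∖{x₂,x₄,x₅,x₆}
  {x₁,x₄}  = S∖{x₂,x₃,x₅,x₆}
  {x₁,x₆}  = S∖{x₂,x₃,x₄,x₅}
  {x₂,x₃,x₄}  = {x₂,x₃} ∪ {x₄}
  {x₂,x₃,x₆}  = {x₂,x₆} ∪ {x₂,x₃}
  {x₃,x₄,x₅}  = {x₄,x₅} ∪ {x₃,x₅}
  {x₁,x₂,x₃,x₄}  = {x₁,x₃,x₄} ∪ {x₂,x₃}
  {x₁,x₂,x₃,x₅}  = {x₁,x₃,x₅} ∪ {x₂,x₃,x₅}
  {x₁,x₃,x₄,x₆}  = {x₁,x₄,x₆} ∪ {x₁,x₃,x₄}
  {x₂,x₃,x₄,x₆}  = {x₂,x₄,x₆} ∪ {x₂,x₃}
  — 41 sets.
Iteration 4: 20 new —
  {x₁,x₂}  = {x₂} ∪ {x₁}
  {x₁,x₅}  = S∖{x₂,x₃,x₄,x₆}
  {x₂,x₄}  = {x₂} ∪ {x₄}
  {x₂,x₅}  = S∖{x₁,x₃,x₄,x₆}
  {x₃,x₄}  = {x₃} ∪ {x₄}
  {x₃,x₆}  = {x₃} ∪ {x₆}
  {x₄,x₆}  = S∖{x₁,x₂,x₃,x₅}
  {x₅,x₆}  = S∖{x₁,x₂,x₃,x₄}
  {x₁,x₂,x₃}  = {x₂} ∪ {x₁,x₃}
  {x₁,x₂,x₄}  = {x₂} ∪ {x₁,x₄}
  {x₁,x₂,x₆}  = S∖{x₃,x₄,x₅}
  {x₁,x₃,x₆}  = {x₁,x₆} ∪ {x₁,x₃}
  {x₁,x₄,x₅}  = S∖{x₂,x₃,x₆}
  {x₁,x₅,x₆}  = S∖{x₂,x₃,x₄}
  {x₂,x₄,x₅}  = {x₂} ∪ {x₄,x₅}
  {x₃,x₅,x₆}  = {x₃,x₅} ∪ {x₆}
  {x₄,x₅,x₆}  = {x₄,x₅} ∪ {x₆}
  {x₁,x₂,x₅,x₆}  = {x₁,x₆} ∪ {x₂,x₅,x₆}
  {x₁,x₃,x₅,x₆}  = {x₁,x₆} ∪ {x₁,x₃,x₅}
  {x₃,x₄,x₅,x₆}  = {x₃,x₄,x₅} ∪ {x₆}
  — 61 sets.
Iteration 5. New:
  {x₁,x₂,x₅}  = {x₂,x₅} ∪ {x₁,x₅}
  {x₃,x₄,x₆}  = {x₃,x₄} ∪ {x₄,x₆}
  {x₁,x₂,x₄,x₅}  = S∖{x₃,x₆}
  — 64 sets.
Iteration 6: closed — nothing new.

Hence σ(𝒜) has 64 members: { {}, {x₁}, {x₂}, {x₃}, {x₄}, {x₅}, {x₆}, {x₁,x₂}, {x₁,x₃}, {x₁,x₄}, {x₁,x₅}, {x₁,x₆}, {x₂,x₃}, {x₂,x₄}, {x₂,x₅}, {x₂,x₆}, {x₃,x₄}, {x₃,x₅}, {x₃,x₆}, {x₄,x₅}, {x₄,x₆}, {x₅,x₆}, {x₁,x₂,x₃}, {x₁,x₂,x₄}, {x₁,x₂,x₅}, {x₁,x₂,x₆}, {x₁,x₃,x₄}, {x₁,x₃,x₅}, {x₁,x₃,x₆}, {x₁,x₄,x₅}, {x₁,x₄,x₆}, {x₁,x₅,x₆}, {x₂,x₃,x₄}, {x₂,x₃,x₅}, {x₂,x₃,x₆}, {x₂,x₄,x₅}, {x₂,x₄,x₆}, {x₂,x₅,x₆}, {x₃,x₄,x₅}, {x₃,x₄,x₆}, {x₃,x₅,x₆}, {x₄,x₅,x₆}, {x₁,x₂,x₃,x₄}, {x₁,x₂,x₃,x₅}, {x₁,x₂,x₃,x₆}, {x₁,x₂,x₄,x₅}, {x₁,x₂,x₄,x₆}, {x₁,x₂,x₅,x₆}, {x₁,x₃,x₄,x₅}, {x₁,x₃,x₄,x₆}, {x₁,x₃,x₅,x₆}, {x₁,x₄,x₅,x₆}, {x₂,x₃,x₄,x₅}, {x₂,x₃,x₄,x₆}, {x₂,x₃,x₅,x₆}, {x₂,x₄,x₅,x₆}, {x₃,x₄,x₅,x₆}, {x₁,x₂,x₃,x₄,x₅}, {x₁,x₂,x₃,x₄,x₆}, {x₁,x₂,x₃,x₅,x₆}, {x₁,x₂,x₄,x₅,x₆}, {x₁,x₃,x₄,x₅,x₆}, {x₂,x₃,x₄,x₅,x₆}, S }.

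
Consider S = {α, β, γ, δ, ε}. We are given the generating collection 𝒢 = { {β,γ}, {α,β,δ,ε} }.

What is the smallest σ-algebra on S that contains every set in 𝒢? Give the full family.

σ(𝒢) = { ∅, {β}, {γ}, {β,γ}, {α,δ,ε}, {α,β,δ,ε}, {α,γ,δ,ε}, S }

Trace:
Begin from { ∅, {β,γ}, {α,β,δ,ε}, S } (that is, 𝒢 plus ∅ and S).
Iteration 1 adds 2:
  {γ}  = ᶜ of {α,β,δ,ε}
  {α,δ,ε}  = ᶜ of {β,γ}
  — 6 sets.
Iteration 2: 1 new —
  {α,γ,δ,ε}  = {α,δ,ε} ∪ {γ}
  — 7 sets.
Iteration 3: 1 new —
  {β}  = ᶜ of {α,γ,δ,ε}
  — 8 sets.
Iteration 4: stable.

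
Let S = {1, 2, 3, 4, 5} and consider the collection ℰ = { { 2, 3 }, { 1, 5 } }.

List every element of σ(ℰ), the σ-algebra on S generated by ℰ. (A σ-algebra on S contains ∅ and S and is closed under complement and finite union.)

|σ(ℰ)| = 8.  σ(ℰ) = { {  }, { 4 }, { 1, 5 }, { 2, 3 }, { 1, 4, 5 }, { 2, 3, 4 }, { 1, 2, 3, 5 }, S }

Working:
Begin from { {  }, { 1, 5 }, { 2, 3 }, S } (that is, ℰ plus ∅ and S).
Iteration 1 (3 new):
  { 1, 4, 5 }  = S∖{ 2, 3 }
  { 2, 3, 4 }  = S∖{ 1, 5 }
  { 1, 2, 3, 5 }  = { 2, 3 } ∪ { 1, 5 }
  (now 7)
Iteration 2: +1 →
  { 4 }  = S∖{ 1, 2, 3, 5 }
  (now 8)
After Iteration 3 the family is unchanged; done.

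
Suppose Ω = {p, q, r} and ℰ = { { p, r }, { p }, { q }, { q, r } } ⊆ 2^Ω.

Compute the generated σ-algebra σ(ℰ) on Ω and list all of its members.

|σ(ℰ)| = 8.  σ(ℰ) = { ∅, { p }, { q }, { r }, { p, q }, { p, r }, { q, r }, Ω }

Derivation:
Initial family (6 sets): { ∅, { p }, { q }, { p, r }, { q, r }, Ω }.
Iteration 1: 1 new —
  { p, q }  = { q } ∪ { p }
  — 7 sets.
Iteration 2: 1 new —
  { r }  = complement { p, q }
  — 8 sets.
Iteration 3: stable.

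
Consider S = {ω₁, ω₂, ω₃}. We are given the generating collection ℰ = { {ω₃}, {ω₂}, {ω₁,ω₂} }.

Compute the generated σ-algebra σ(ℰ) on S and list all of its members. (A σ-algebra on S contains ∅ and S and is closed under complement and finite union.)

σ(ℰ) (8 sets): { {}, {ω₁}, {ω₂}, {ω₃}, {ω₁,ω₂}, {ω₁,ω₃}, {ω₂,ω₃}, S }

Check:
Start: ℰ ∪ {∅, S} = { {}, {ω₂}, {ω₃}, {ω₁,ω₂}, S }.
Step 1. New:
  {ω₁,ω₃}  = S∖{ω₂}
  {ω₂,ω₃}  = {ω₃} ∪ {ω₂}
  |family| = 7
Step 2. New:
  {ω₁}  = S∖{ω₂,ω₃}
  |family| = 8
Step 3: stable.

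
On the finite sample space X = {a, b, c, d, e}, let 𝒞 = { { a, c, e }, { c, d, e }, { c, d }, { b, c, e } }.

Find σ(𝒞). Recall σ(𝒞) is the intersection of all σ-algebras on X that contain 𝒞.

σ(𝒞) = { {  }, { a }, { b }, { c }, { d }, { e }, { a, b }, { a, c }, { a, d }, { a, e }, { b, c }, { b, d }, { b, e }, { c, d }, { c, e }, { d, e }, { a, b, c }, { a, b, d }, { a, b, e }, { a, c, d }, { a, c, e }, { a, d, e }, { b, c, d }, { b, c, e }, { b, d, e }, { c, d, e }, { a, b, c, d }, { a, b, c, e }, { a, b, d, e }, { a, c, d, e }, { b, c, d, e }, X }

Working:
Seed the family with 𝒞 together with ∅ and X: { {  }, { c, d }, { a, c, e }, { b, c, e }, { c, d, e }, X }.
Iteration 1 adds 7:
  { a, b }  = X∖{ c, d, e }
  { a, d }  = X∖{ b, c, e }
  { b, d }  = X∖{ a, c, e }
  { a, b, e }  = X∖{ c, d }
  { a, b, c, e }  = { b, c, e } ∪ { a, c, e }
  { a, c, d, e }  = { c, d, e } ∪ { a, c, e }
  { b, c, d, e }  = { c, d, e } ∪ { b, c, e }
  — 13 sets.
Iteration 2: 8 new —
  { a }  = X∖{ b, c, d, e }
  { b }  = X∖{ a, c, d, e }
  { d }  = X∖{ a, b, c, e }
  { a, b, d }  = { a, b } ∪ { a, d }
  { a, c, d }  = { c, d } ∪ { a, d }
  { b, c, d }  = { c, d } ∪ { b, d }
  { a, b, c, d }  = { c, d } ∪ { a, b }
  { a, b, d, e }  = { a, b, e } ∪ { a, d }
  — 21 sets.
Iteration 3: 5 new —
  { c }  = X∖{ a, b, d, e }
  { e }  = X∖{ a, b, c, d }
  { a, e }  = X∖{ b, c, d }
  { b, e }  = X∖{ a, c, d }
  { c, e }  = X∖{ a, b, d }
  — 26 sets.
Iteration 4: 6 new —
  { a, c }  = { c } ∪ { a }
  { b, c }  = { b } ∪ { c }
  { d, e }  = { e } ∪ { d }
  { a, b, c }  = { a, b } ∪ { c }
  { a, d, e }  = { e } ∪ { a, d }
  { b, d, e }  = { b, e } ∪ { d }
  — 32 sets.
Iteration 5: already closed under ᶜ and ∪.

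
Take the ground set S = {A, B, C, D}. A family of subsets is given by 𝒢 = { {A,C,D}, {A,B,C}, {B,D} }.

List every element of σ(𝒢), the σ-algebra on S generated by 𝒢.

σ(𝒢) (8 sets): { {}, {B}, {D}, {A,C}, {B,D}, {A,B,C}, {A,C,D}, S }

Trace:
Begin from { {}, {B,D}, {A,B,C}, {A,C,D}, S } (that is, 𝒢 plus ∅ and S).
Iteration 1. New:
  {B}  = {A,C,D}ᶜ
  {D}  = {A,B,C}ᶜ
  {A,C}  = {B,D}ᶜ
  [8 total]
Iteration 2: no new sets; the family is a σ-algebra.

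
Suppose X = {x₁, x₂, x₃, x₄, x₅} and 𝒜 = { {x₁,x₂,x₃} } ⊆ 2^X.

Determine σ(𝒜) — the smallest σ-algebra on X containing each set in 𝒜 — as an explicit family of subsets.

Start: 𝒜 ∪ {∅, X} = { {}, {x₁,x₂,x₃}, X }.
Step 1 adds 1:
  {x₄,x₅}  = complement {x₁,x₂,x₃}
  |family| = 4
Step 2: no new sets; the family is a σ-algebra.

|σ(𝒜)| = 4.  σ(𝒜) = { {}, {x₄,x₅}, {x₁,x₂,x₃}, X }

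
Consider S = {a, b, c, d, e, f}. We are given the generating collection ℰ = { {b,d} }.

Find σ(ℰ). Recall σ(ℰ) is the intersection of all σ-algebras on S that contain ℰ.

Initial family (3 sets): { {}, {b,d}, S }.
Step 1: 1 new —
  {a,c,e,f}  = S∖{b,d}
  [4 total]
Step 2: closed — nothing new.

Hence σ(ℰ) has 4 members: { {}, {b,d}, {a,c,e,f}, S }.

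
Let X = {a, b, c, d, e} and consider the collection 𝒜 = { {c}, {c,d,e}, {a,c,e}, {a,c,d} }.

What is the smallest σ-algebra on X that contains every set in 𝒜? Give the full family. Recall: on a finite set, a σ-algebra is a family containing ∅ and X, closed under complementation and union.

σ(𝒜) (32 sets): { ∅, {a}, {b}, {c}, {d}, {e}, {a,b}, {a,c}, {a,d}, {a,e}, {b,c}, {b,d}, {b,e}, {c,d}, {c,e}, {d,e}, {a,b,c}, {a,b,d}, {a,b,e}, {a,c,d}, {a,c,e}, {a,d,e}, {b,c,d}, {b,c,e}, {b,d,e}, {c,d,e}, {a,b,c,d}, {a,b,c,e}, {a,b,d,e}, {a,c,d,e}, {b,c,d,e}, X }

Trace:
Take S₀ = 𝒜 ∪ {∅, X} = { ∅, {c}, {a,c,d}, {a,c,e}, {c,d,e}, X }.
Step 1 adds 5:
  {a,b}  = ᶜ of {c,d,e}
  {b,d}  = ᶜ of {a,c,e}
  {b,e}  = ᶜ of {a,c,d}
  {a,b,d,e}  = ᶜ of {c}
  {a,c,d,e}  = {c,d,e} ∪ {a,c,d}
  [11 total]
Step 2. New:
  {b}  = ᶜ of {a,c,d,e}
  {a,b,c}  = {a,b} ∪ {c}
  {a,b,d}  = {a,b} ∪ {b,d}
  {a,b,e}  = {b,e} ∪ {a,b}
  {b,c,d}  = {c} ∪ {b,d}
  {b,c,e}  = {b,e} ∪ {c}
  {b,d,e}  = {b,e} ∪ {b,d}
  {a,b,c,d}  = {a,b} ∪ {a,c,d}
  {a,b,c,e}  = {b,e} ∪ {a,c,e}
  {b,c,d,e}  = {b,e} ∪ {c,d,e}
  [21 total]
Step 3 adds 10:
  {a}  = ᶜ of {b,c,d,e}
  {d}  = ᶜ of {a,b,c,e}
  {e}  = ᶜ of {a,b,c,d}
  {a,c}  = ᶜ of {b,d,e}
  {a,d}  = ᶜ of {b,c,e}
  {a,e}  = ᶜ of {b,c,d}
  {b,c}  = {b} ∪ {c}
  {c,d}  = ᶜ of {a,b,e}
  {c,e}  = ᶜ of {a,b,d}
  {d,e}  = ᶜ of {a,b,c}
  [31 total]
Step 4 adds 1:
  {a,d,e}  = ᶜ of {b,c}
  [32 total]
Step 5: no new sets; the family is a σ-algebra.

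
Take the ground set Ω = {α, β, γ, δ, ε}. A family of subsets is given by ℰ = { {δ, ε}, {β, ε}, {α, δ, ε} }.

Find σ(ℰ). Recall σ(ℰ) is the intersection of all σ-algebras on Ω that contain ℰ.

Seed the family with ℰ together with ∅ and Ω: { ∅, {β, ε}, {δ, ε}, {α, δ, ε}, Ω }.
Step 1: 5 new —
  {β, γ}  = ᶜ of {α, δ, ε}
  {α, β, γ}  = ᶜ of {δ, ε}
  {α, γ, δ}  = ᶜ of {β, ε}
  {β, δ, ε}  = {δ, ε} ∪ {β, ε}
  {α, β, δ, ε}  = {α, δ, ε} ∪ {β, ε}
Step 2: 7 new —
  {γ}  = ᶜ of {α, β, δ, ε}
  {α, γ}  = ᶜ of {β, δ, ε}
  {β, γ, ε}  = {β, ε} ∪ {β, γ}
  {α, β, γ, δ}  = {α, β, γ} ∪ {α, γ, δ}
  {α, β, γ, ε}  = {β, ε} ∪ {α, β, γ}
  {α, γ, δ, ε}  = {α, δ, ε} ∪ {α, γ, δ}
  {β, γ, δ, ε}  = {δ, ε} ∪ {β, γ}
Step 3 (6 new):
  {α}  = ᶜ of {β, γ, δ, ε}
  {β}  = ᶜ of {α, γ, δ, ε}
  {δ}  = ᶜ of {α, β, γ, ε}
  {ε}  = ᶜ of {α, β, γ, δ}
  {α, δ}  = ᶜ of {β, γ, ε}
  {γ, δ, ε}  = {δ, ε} ∪ {γ}
Step 4 (9 new):
  {α, β}  = ᶜ of {γ, δ, ε}
  {α, ε}  = {ε} ∪ {α}
  {β, δ}  = {β} ∪ {δ}
  {γ, δ}  = {γ} ∪ {δ}
  {γ, ε}  = {ε} ∪ {γ}
  {α, β, δ}  = {β} ∪ {α, δ}
  {α, β, ε}  = {β, ε} ∪ {α}
  {α, γ, ε}  = {ε} ∪ {α, γ}
  {β, γ, δ}  = {β, γ} ∪ {δ}
Step 5: closed — nothing new.

|σ(ℰ)| = 32.  σ(ℰ) = { ∅, {α}, {β}, {γ}, {δ}, {ε}, {α, β}, {α, γ}, {α, δ}, {α, ε}, {β, γ}, {β, δ}, {β, ε}, {γ, δ}, {γ, ε}, {δ, ε}, {α, β, γ}, {α, β, δ}, {α, β, ε}, {α, γ, δ}, {α, γ, ε}, {α, δ, ε}, {β, γ, δ}, {β, γ, ε}, {β, δ, ε}, {γ, δ, ε}, {α, β, γ, δ}, {α, β, γ, ε}, {α, β, δ, ε}, {α, γ, δ, ε}, {β, γ, δ, ε}, Ω }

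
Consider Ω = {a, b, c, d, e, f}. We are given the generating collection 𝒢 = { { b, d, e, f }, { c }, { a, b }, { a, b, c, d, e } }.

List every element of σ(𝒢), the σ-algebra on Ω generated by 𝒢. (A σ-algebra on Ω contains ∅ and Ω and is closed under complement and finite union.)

σ(𝒢) = { ∅, { a }, { b }, { c }, { f }, { a, b }, { a, c }, { a, f }, { b, c }, { b, f }, { c, f }, { d, e }, { a, b, c }, { a, b, f }, { a, c, f }, { a, d, e }, { b, c, f }, { b, d, e }, { c, d, e }, { d, e, f }, { a, b, c, f }, { a, b, d, e }, { a, c, d, e }, { a, d, e, f }, { b, c, d, e }, { b, d, e, f }, { c, d, e, f }, { a, b, c, d, e }, { a, b, d, e, f }, { a, c, d, e, f }, { b, c, d, e, f }, Ω }

Trace:
Initial family (6 sets): { ∅, { c }, { a, b }, { b, d, e, f }, { a, b, c, d, e }, Ω }.
Step 1 (6 new):
  { f }  = complement { a, b, c, d, e }
  { a, c }  = complement { b, d, e, f }
  { a, b, c }  = { c } ∪ { a, b }
  { c, d, e, f }  = complement { a, b }
  { a, b, d, e, f }  = complement { c }
  { b, c, d, e, f }  = { c } ∪ { b, d, e, f }
  (now 12)
Step 2 (7 new):
  { a }  = complement { b, c, d, e, f }
  { c, f }  = { f } ∪ { c }
  { a, b, f }  = { a, b } ∪ { f }
  { a, c, f }  = { f } ∪ { a, c }
  { d, e, f }  = complement { a, b, c }
  { a, b, c, f }  = { a, b, c } ∪ { f }
  { a, c, d, e, f }  = { c, d, e, f } ∪ { a, c }
  (now 19)
Step 3: 7 new —
  { b }  = complement { a, c, d, e, f }
  { a, f }  = { f } ∪ { a }
  { d, e }  = complement { a, b, c, f }
  { b, d, e }  = complement { a, c, f }
  { c, d, e }  = complement { a, b, f }
  { a, b, d, e }  = complement { c, f }
  { a, d, e, f }  = { d, e, f } ∪ { a }
  (now 26)
Step 4: 6 new —
  { b, c }  = complement { a, d, e, f }
  { b, f }  = { b } ∪ { f }
  { a, d, e }  = { d, e } ∪ { a }
  { b, c, f }  = { b } ∪ { c, f }
  { a, c, d, e }  = { c, d, e } ∪ { a, c }
  { b, c, d, e }  = complement { a, f }
  (now 32)
Step 5 adds nothing — fixpoint reached.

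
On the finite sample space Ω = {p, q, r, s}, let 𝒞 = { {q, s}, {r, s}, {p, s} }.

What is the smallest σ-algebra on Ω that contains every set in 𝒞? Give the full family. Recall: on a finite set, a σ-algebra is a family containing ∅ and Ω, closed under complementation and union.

Answer: σ(𝒞) = { {}, {p}, {q}, {r}, {s}, {p, q}, {p, r}, {p, s}, {q, r}, {q, s}, {r, s}, {p, q, r}, {p, q, s}, {p, r, s}, {q, r, s}, Ω }

Check:
Initial family (5 sets): { {}, {p, s}, {q, s}, {r, s}, Ω }.
Round 1. New:
  {p, q}  = complement {r, s}
  {p, r}  = complement {q, s}
  {q, r}  = complement {p, s}
  {p, q, s}  = {p, s} ∪ {q, s}
  {p, r, s}  = {r, s} ∪ {p, s}
  {q, r, s}  = {r, s} ∪ {q, s}
  (now 11)
Round 2 (4 new):
  {p}  = complement {q, r, s}
  {q}  = complement {p, r, s}
  {r}  = complement {p, q, s}
  {p, q, r}  = {p, q} ∪ {q, r}
  (now 15)
Round 3: +1 →
  {s}  = complement {p, q, r}
  (now 16)
Round 4: no new sets; the family is a σ-algebra.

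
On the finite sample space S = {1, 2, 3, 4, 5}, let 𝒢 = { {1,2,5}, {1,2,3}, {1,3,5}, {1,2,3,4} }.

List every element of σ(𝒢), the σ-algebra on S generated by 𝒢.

|σ(𝒢)| = 32.  σ(𝒢) = { {}, {1}, {2}, {3}, {4}, {5}, {1,2}, {1,3}, {1,4}, {1,5}, {2,3}, {2,4}, {2,5}, {3,4}, {3,5}, {4,5}, {1,2,3}, {1,2,4}, {1,2,5}, {1,3,4}, {1,3,5}, {1,4,5}, {2,3,4}, {2,3,5}, {2,4,5}, {3,4,5}, {1,2,3,4}, {1,2,3,5}, {1,2,4,5}, {1,3,4,5}, {2,3,4,5}, S }

Trace:
Seed the family with 𝒢 together with ∅ and S: { {}, {1,2,3}, {1,2,5}, {1,3,5}, {1,2,3,4}, S }.
Pass 1 adds 5:
  {5}  = {1,2,3,4}ᶜ
  {2,4}  = {1,3,5}ᶜ
  {3,4}  = {1,2,5}ᶜ
  {4,5}  = {1,2,3}ᶜ
  {1,2,3,5}  = {1,2,5} ∪ {1,2,3}
  (now 11)
Pass 2: 6 new —
  {4}  = {1,2,3,5}ᶜ
  {2,3,4}  = {3,4} ∪ {2,4}
  {2,4,5}  = {5} ∪ {2,4}
  {3,4,5}  = {3,4} ∪ {5}
  {1,2,4,5}  = {4,5} ∪ {1,2,5}
  {1,3,4,5}  = {3,4} ∪ {1,3,5}
  (now 17)
Pass 3 adds 6:
  {2}  = {1,3,4,5}ᶜ
  {3}  = {1,2,4,5}ᶜ
  {1,2}  = {3,4,5}ᶜ
  {1,3}  = {2,4,5}ᶜ
  {1,5}  = {2,3,4}ᶜ
  {2,3,4,5}  = {4,5} ∪ {2,3,4}
  (now 23)
Pass 4 adds 7:
  {1}  = {2,3,4,5}ᶜ
  {2,3}  = {2} ∪ {3}
  {2,5}  = {2} ∪ {5}
  {3,5}  = {5} ∪ {3}
  {1,2,4}  = {1,2} ∪ {4}
  {1,3,4}  = {3,4} ∪ {1,3}
  {1,4,5}  = {4,5} ∪ {1,5}
  (now 30)
Pass 5 (2 new):
  {1,4}  = {4} ∪ {1}
  {2,3,5}  = {2,5} ∪ {3}
  (now 32)
Pass 6 adds nothing — fixpoint reached.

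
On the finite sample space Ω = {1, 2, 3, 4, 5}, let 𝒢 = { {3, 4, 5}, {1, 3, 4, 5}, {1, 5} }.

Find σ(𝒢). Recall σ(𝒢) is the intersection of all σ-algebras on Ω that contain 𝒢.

σ(𝒢) = { {}, {1}, {2}, {5}, {1, 2}, {1, 5}, {2, 5}, {3, 4}, {1, 2, 5}, {1, 3, 4}, {2, 3, 4}, {3, 4, 5}, {1, 2, 3, 4}, {1, 3, 4, 5}, {2, 3, 4, 5}, Ω }

Check:
Begin from { {}, {1, 5}, {3, 4, 5}, {1, 3, 4, 5}, Ω } (that is, 𝒢 plus ∅ and Ω).
Round 1: 3 new —
  {2}  = ᶜ of {1, 3, 4, 5}
  {1, 2}  = ᶜ of {3, 4, 5}
  {2, 3, 4}  = ᶜ of {1, 5}
  — 8 sets.
Round 2: 3 new —
  {1, 2, 5}  = {2} ∪ {1, 5}
  {1, 2, 3, 4}  = {2, 3, 4} ∪ {1, 2}
  {2, 3, 4, 5}  = {2} ∪ {3, 4, 5}
  — 11 sets.
Round 3 (3 new):
  {1}  = ᶜ of {2, 3, 4, 5}
  {5}  = ᶜ of {1, 2, 3, 4}
  {3, 4}  = ᶜ of {1, 2, 5}
  — 14 sets.
Round 4: +2 →
  {2, 5}  = {2} ∪ {5}
  {1, 3, 4}  = {3, 4} ∪ {1}
  — 16 sets.
Round 5: stable.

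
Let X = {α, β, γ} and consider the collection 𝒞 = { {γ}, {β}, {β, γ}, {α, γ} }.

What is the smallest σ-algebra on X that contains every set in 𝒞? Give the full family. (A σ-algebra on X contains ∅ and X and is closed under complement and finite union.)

Start: 𝒞 ∪ {∅, X} = { {}, {β}, {γ}, {α, γ}, {β, γ}, X }.
Round 1: 2 new —
  {α}  = X∖{β, γ}
  {α, β}  = X∖{γ}
  — 8 sets.
Round 2: already closed under ᶜ and ∪.

σ(𝒞) = { {}, {α}, {β}, {γ}, {α, β}, {α, γ}, {β, γ}, X }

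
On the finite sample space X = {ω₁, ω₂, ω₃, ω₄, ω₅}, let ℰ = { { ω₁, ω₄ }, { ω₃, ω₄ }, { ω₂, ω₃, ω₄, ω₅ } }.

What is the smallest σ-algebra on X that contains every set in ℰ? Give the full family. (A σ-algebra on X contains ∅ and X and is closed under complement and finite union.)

Seed the family with ℰ together with ∅ and X: { {}, { ω₁, ω₄ }, { ω₃, ω₄ }, { ω₂, ω₃, ω₄, ω₅ }, X }.
Step 1 adds 4:
  { ω₁ }  = { ω₂, ω₃, ω₄, ω₅ }ᶜ
  { ω₁, ω₂, ω₅ }  = { ω₃, ω₄ }ᶜ
  { ω₁, ω₃, ω₄ }  = { ω₃, ω₄ } ∪ { ω₁, ω₄ }
  { ω₂, ω₃, ω₅ }  = { ω₁, ω₄ }ᶜ
  — 9 sets.
Step 2: +3 →
  { ω₂, ω₅ }  = { ω₁, ω₃, ω₄ }ᶜ
  { ω₁, ω₂, ω₃, ω₅ }  = { ω₁, ω₂, ω₅ } ∪ { ω₂, ω₃, ω₅ }
  { ω₁, ω₂, ω₄, ω₅ }  = { ω₁, ω₂, ω₅ } ∪ { ω₁, ω₄ }
  — 12 sets.
Step 3: 2 new —
  { ω₃ }  = { ω₁, ω₂, ω₄, ω₅ }ᶜ
  { ω₄ }  = { ω₁, ω₂, ω₃, ω₅ }ᶜ
  — 14 sets.
Step 4 adds 2:
  { ω₁, ω₃ }  = { ω₃ } ∪ { ω₁ }
  { ω₂, ω₄, ω₅ }  = { ω₂, ω₅ } ∪ { ω₄ }
  — 16 sets.
Step 5: stable.

|σ(ℰ)| = 16.  σ(ℰ) = { {}, { ω₁ }, { ω₃ }, { ω₄ }, { ω₁, ω₃ }, { ω₁, ω₄ }, { ω₂, ω₅ }, { ω₃, ω₄ }, { ω₁, ω₂, ω₅ }, { ω₁, ω₃, ω₄ }, { ω₂, ω₃, ω₅ }, { ω₂, ω₄, ω₅ }, { ω₁, ω₂, ω₃, ω₅ }, { ω₁, ω₂, ω₄, ω₅ }, { ω₂, ω₃, ω₄, ω₅ }, X }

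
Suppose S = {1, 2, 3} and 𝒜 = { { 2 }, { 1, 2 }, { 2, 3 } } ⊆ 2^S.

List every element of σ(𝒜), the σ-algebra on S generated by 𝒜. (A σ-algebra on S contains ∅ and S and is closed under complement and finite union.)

σ(𝒜) = { ∅, { 1 }, { 2 }, { 3 }, { 1, 2 }, { 1, 3 }, { 2, 3 }, S }

Check:
Take S₀ = 𝒜 ∪ {∅, S} = { ∅, { 2 }, { 1, 2 }, { 2, 3 }, S }.
Round 1 adds 3:
  { 1 }  = ᶜ of { 2, 3 }
  { 3 }  = ᶜ of { 1, 2 }
  { 1, 3 }  = ᶜ of { 2 }
  (now 8)
Round 2: closed — nothing new.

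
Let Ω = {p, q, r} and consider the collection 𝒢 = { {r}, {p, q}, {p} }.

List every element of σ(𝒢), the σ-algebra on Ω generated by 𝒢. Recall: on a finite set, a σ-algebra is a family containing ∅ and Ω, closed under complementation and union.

Answer: σ(𝒢) = { ∅, {p}, {q}, {r}, {p, q}, {p, r}, {q, r}, Ω }

Trace:
Start: 𝒢 ∪ {∅, Ω} = { ∅, {p}, {r}, {p, q}, Ω }.
Pass 1: +2 →
  {p, r}  = {r} ∪ {p}
  {q, r}  = complement {p}
Pass 2: 1 new —
  {q}  = complement {p, r}
Pass 3: already closed under ᶜ and ∪.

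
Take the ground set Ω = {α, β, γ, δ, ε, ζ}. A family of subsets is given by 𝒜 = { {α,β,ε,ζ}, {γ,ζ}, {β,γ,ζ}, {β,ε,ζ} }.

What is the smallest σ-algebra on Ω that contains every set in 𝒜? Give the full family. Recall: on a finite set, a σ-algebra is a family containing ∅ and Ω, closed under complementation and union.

Begin from { {}, {γ,ζ}, {β,γ,ζ}, {β,ε,ζ}, {α,β,ε,ζ}, Ω } (that is, 𝒜 plus ∅ and Ω).
Iteration 1 (6 new):
  {γ,δ}  = {α,β,ε,ζ}ᶜ
  {α,γ,δ}  = {β,ε,ζ}ᶜ
  {α,δ,ε}  = {β,γ,ζ}ᶜ
  {α,β,δ,ε}  = {γ,ζ}ᶜ
  {β,γ,ε,ζ}  = {γ,ζ} ∪ {β,ε,ζ}
  {α,β,γ,ε,ζ}  = {γ,ζ} ∪ {α,β,ε,ζ}
Iteration 2 (11 new):
  {δ}  = {α,β,γ,ε,ζ}ᶜ
  {α,δ}  = {β,γ,ε,ζ}ᶜ
  {γ,δ,ζ}  = {γ,δ} ∪ {γ,ζ}
  {α,γ,δ,ε}  = {α,δ,ε} ∪ {γ,δ}
  {α,γ,δ,ζ}  = {α,γ,δ} ∪ {γ,ζ}
  {β,γ,δ,ζ}  = {γ,δ} ∪ {β,γ,ζ}
  {α,β,γ,δ,ε}  = {γ,δ} ∪ {α,β,δ,ε}
  {α,β,γ,δ,ζ}  = {β,γ,ζ} ∪ {α,γ,δ}
  {α,β,δ,ε,ζ}  = {α,δ,ε} ∪ {β,ε,ζ}
  {α,γ,δ,ε,ζ}  = {α,δ,ε} ∪ {γ,ζ}
  {β,γ,δ,ε,ζ}  = {γ,δ} ∪ {β,ε,ζ}
Iteration 3 (10 new):
  {α}  = {β,γ,δ,ε,ζ}ᶜ
  {β}  = {α,γ,δ,ε,ζ}ᶜ
  {γ}  = {α,β,δ,ε,ζ}ᶜ
  {ε}  = {α,β,γ,δ,ζ}ᶜ
  {ζ}  = {α,β,γ,δ,ε}ᶜ
  {α,ε}  = {β,γ,δ,ζ}ᶜ
  {β,ε}  = {α,γ,δ,ζ}ᶜ
  {β,ζ}  = {α,γ,δ,ε}ᶜ
  {α,β,ε}  = {γ,δ,ζ}ᶜ
  {β,δ,ε,ζ}  = {β,ε,ζ} ∪ {δ}
Iteration 4 adds 29:
  {α,β}  = {α} ∪ {β}
  {α,γ}  = {β,δ,ε,ζ}ᶜ
  {α,ζ}  = {α} ∪ {ζ}
  {β,γ}  = {β} ∪ {γ}
  {β,δ}  = {β} ∪ {δ}
  {γ,ε}  = {ε} ∪ {γ}
  {δ,ε}  = {ε} ∪ {δ}
  {δ,ζ}  = {ζ} ∪ {δ}
  {ε,ζ}  = {ζ} ∪ {ε}
  {α,β,δ}  = {β} ∪ {α,δ}
  {α,β,ζ}  = {α} ∪ {β,ζ}
  {α,γ,ε}  = {γ} ∪ {α,ε}
  {α,γ,ζ}  = {α} ∪ {γ,ζ}
  {α,δ,ζ}  = {ζ} ∪ {α,δ}
  {α,ε,ζ}  = {ζ} ∪ {α,ε}
  {β,γ,δ}  = {γ,δ} ∪ {β}
  {β,γ,ε}  = {β,ε} ∪ {γ}
  {β,δ,ε}  = {β,ε} ∪ {δ}
  {β,δ,ζ}  = {β,ζ} ∪ {δ}
  {γ,δ,ε}  = {γ,δ} ∪ {ε}
  {γ,ε,ζ}  = {ε} ∪ {γ,ζ}
  {α,β,γ,δ}  = {β} ∪ {α,γ,δ}
  {α,β,γ,ε}  = {γ} ∪ {α,β,ε}
  {α,β,γ,ζ}  = {α} ∪ {β,γ,ζ}
  {α,β,δ,ζ}  = {β,ζ} ∪ {α,δ}
  {α,γ,ε,ζ}  = {γ,ζ} ∪ {α,ε}
  {α,δ,ε,ζ}  = {α,δ,ε} ∪ {ζ}
  {β,γ,δ,ε}  = {β,ε} ∪ {γ,δ}
  {γ,δ,ε,ζ}  = {ε} ∪ {γ,δ,ζ}
Iteration 5: 2 new —
  {α,β,γ}  = {β} ∪ {α,γ}
  {δ,ε,ζ}  = {ε,ζ} ∪ {δ,ε}
Iteration 6: stable.

σ(𝒜) = { {}, {α}, {β}, {γ}, {δ}, {ε}, {ζ}, {α,β}, {α,γ}, {α,δ}, {α,ε}, {α,ζ}, {β,γ}, {β,δ}, {β,ε}, {β,ζ}, {γ,δ}, {γ,ε}, {γ,ζ}, {δ,ε}, {δ,ζ}, {ε,ζ}, {α,β,γ}, {α,β,δ}, {α,β,ε}, {α,β,ζ}, {α,γ,δ}, {α,γ,ε}, {α,γ,ζ}, {α,δ,ε}, {α,δ,ζ}, {α,ε,ζ}, {β,γ,δ}, {β,γ,ε}, {β,γ,ζ}, {β,δ,ε}, {β,δ,ζ}, {β,ε,ζ}, {γ,δ,ε}, {γ,δ,ζ}, {γ,ε,ζ}, {δ,ε,ζ}, {α,β,γ,δ}, {α,β,γ,ε}, {α,β,γ,ζ}, {α,β,δ,ε}, {α,β,δ,ζ}, {α,β,ε,ζ}, {α,γ,δ,ε}, {α,γ,δ,ζ}, {α,γ,ε,ζ}, {α,δ,ε,ζ}, {β,γ,δ,ε}, {β,γ,δ,ζ}, {β,γ,ε,ζ}, {β,δ,ε,ζ}, {γ,δ,ε,ζ}, {α,β,γ,δ,ε}, {α,β,γ,δ,ζ}, {α,β,γ,ε,ζ}, {α,β,δ,ε,ζ}, {α,γ,δ,ε,ζ}, {β,γ,δ,ε,ζ}, Ω }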